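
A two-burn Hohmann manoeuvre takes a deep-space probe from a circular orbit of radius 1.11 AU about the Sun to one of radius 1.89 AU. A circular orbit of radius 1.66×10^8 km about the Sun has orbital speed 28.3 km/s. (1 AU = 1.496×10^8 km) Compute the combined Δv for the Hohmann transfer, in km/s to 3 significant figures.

From the circular-orbit relation v² = μ/r at r = 1.66×10^8 km: μ = v²r = (28.3)² × 1.66×10^8 = 1.32948×10^11 km³/s².
In km: r₁ = 1.11 × 1.496×10^8 = 1.66056×10^8 km; r₂ = 1.89 × 1.496×10^8 = 2.82744×10^8 km.
The Hohmann ellipse has a_t = (r₁ + r₂)/2 = 2.244×10^8 km.
At r₁ the circular-orbit speed is v₁ = √(μ/r₁) = 28.295 km/s.
Transfer-orbit speed at r₁ (vis-viva equation): v_p = √[μ(2/r₁ − 1/a_t)] = 31.761 km/s.
First burn Δv₁ = |v_p − v₁| = 3.466 km/s.
Circular speed at r₂: v₂ = √(μ/r₂) = 21.684 km/s.
Transfer-orbit speed at r₂: v_a = √[μ(2/r₂ − 1/a_t)] = 18.653 km/s.
Second burn Δv₂ = |v₂ − v_a| = 3.031 km/s.
Δv = Δv₁ + Δv₂ = 3.466 + 3.031 = 6.497 km/s.

Δv = 6.50 km/s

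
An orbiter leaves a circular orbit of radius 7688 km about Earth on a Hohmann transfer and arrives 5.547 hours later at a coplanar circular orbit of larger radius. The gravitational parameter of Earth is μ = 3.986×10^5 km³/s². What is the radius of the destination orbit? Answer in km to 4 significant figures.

Transfer time t = 5.547 hours = 19969.2 s, and t = π√(a_t³/μ).
So a_t = (μ t²/π²)^(1/3) = (3.986×10^5 × (19969.2)² / π²)^(1/3) = 25253 km.
Since a_t = (r₁ + r₂)/2, r₂ = 2a_t − r₁ = 2×25253 − 7688 = 42818 km.

r₂ = 42820 km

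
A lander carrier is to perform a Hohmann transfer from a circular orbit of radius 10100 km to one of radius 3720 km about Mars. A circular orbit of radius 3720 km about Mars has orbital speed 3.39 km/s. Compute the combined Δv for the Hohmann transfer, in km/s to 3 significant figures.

Δv = 1.26 km/s

From the circular-orbit relation v² = μ/r at r = 3720 km: μ = v²r = (3.39)² × 3720 = 42750.6 km³/s².
Semi-major axis of the transfer orbit: a_t = (10100 + 3720)/2 = 6910 km.
At r₁ the circular-orbit speed is v₁ = √(μ/r₁) = 2.05736 km/s.
Transfer-orbit speed at r₁ (v² = μ(2/r − 1/a)): v_a = √[μ(2/r₁ − 1/a_t)] = 1.50953 km/s.
First burn Δv₁ = |v_a − v₁| = 0.5478 km/s.
Circular speed at r₂: v₂ = √(μ/r₂) = 3.3900 km/s.
Transfer-orbit speed at r₂: v_p = √[μ(2/r₂ − 1/a_t)] = 4.0985 km/s.
Second burn Δv₂ = |v₂ − v_p| = 0.7085 km/s.
Δv = Δv₁ + Δv₂ = 0.5478 + 0.7085 = 1.256 km/s.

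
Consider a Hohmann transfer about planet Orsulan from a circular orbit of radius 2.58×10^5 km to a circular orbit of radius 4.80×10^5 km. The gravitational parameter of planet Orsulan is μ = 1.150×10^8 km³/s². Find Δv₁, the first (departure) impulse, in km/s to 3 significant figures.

Δv₁ = 2.97 km/s

Transfer-ellipse semi-major axis a_t = (r₁ + r₂)/2 = (2.580×10^5 + 4.800×10^5)/2 = 3.690×10^5 km.
On the circular orbit at r = 2.580×10^5 km, v_c = √(μ/r) = 21.112 km/s.
Transfer-orbit speed at the same r (vis-viva, a = a_t): v_t = √[μ(2/r − 1/a_t)] = 24.079 km/s.
Δv₁ = |v_t − v_c| = |24.079 − 21.112| = 2.967 km/s.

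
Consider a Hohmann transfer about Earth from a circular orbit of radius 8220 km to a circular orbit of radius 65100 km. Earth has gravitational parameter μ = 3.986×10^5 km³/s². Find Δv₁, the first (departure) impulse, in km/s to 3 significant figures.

Δv₁ = 2.32 km/s

Transfer-ellipse semi-major axis a_t = (r₁ + r₂)/2 = (8220 + 65100)/2 = 36660 km.
On the circular orbit at r = 8220 km, v_c = √(μ/r) = 6.964 km/s.
Vis-viva on the transfer ellipse at r = 8220 km gives v_t = √[μ(2/r − 1/a_t)] = 9.280 km/s.
Δv₁ = |v_t − v_c| = |9.280 − 6.964| = 2.316 km/s.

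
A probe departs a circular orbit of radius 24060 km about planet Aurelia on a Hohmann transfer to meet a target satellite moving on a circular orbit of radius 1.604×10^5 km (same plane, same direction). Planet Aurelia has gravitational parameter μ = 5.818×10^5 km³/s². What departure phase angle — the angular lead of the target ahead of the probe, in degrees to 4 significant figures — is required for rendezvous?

φ = 101.5°

Transfer-ellipse semi-major axis a_t = (r₁ + r₂)/2 = (24060 + 1.604×10^5)/2 = 92230 km.
Transfer time t = π√(a_t³/μ) = 1.154×10^5 s.
The target's mean motion on its circular orbit is ω₂ = √(μ/r₂³) = 1.187×10^-5 rad/s.
Angle swept by the target during transfer: ω₂·t = 1.3698 rad = 78.48°.
Arrival is 180° from departure on the ellipse, so φ = 180° − 78.48° = 101.5°.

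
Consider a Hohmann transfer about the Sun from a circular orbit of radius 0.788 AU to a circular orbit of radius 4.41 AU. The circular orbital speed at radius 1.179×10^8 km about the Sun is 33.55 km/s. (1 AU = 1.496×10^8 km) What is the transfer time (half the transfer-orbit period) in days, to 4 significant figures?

From the circular-orbit relation v² = μ/r at r = 1.179×10^8 km: μ = v²r = (33.55)² × 1.179×10^8 = 1.32709×10^11 km³/s².
In km: r₁ = 0.788 × 1.496×10^8 = 1.178848×10^8 km; r₂ = 4.41 × 1.496×10^8 = 6.59736×10^8 km.
The Hohmann ellipse has a_t = (r₁ + r₂)/2 = 3.888104×10^8 km.
Half the transfer-orbit period gives t = π√(a_t³/μ) = 6.6116×10^7 s.
Converting: 6.6116×10^7 s ÷ 86400 s/day = 765.2 days.

t = 765.2 days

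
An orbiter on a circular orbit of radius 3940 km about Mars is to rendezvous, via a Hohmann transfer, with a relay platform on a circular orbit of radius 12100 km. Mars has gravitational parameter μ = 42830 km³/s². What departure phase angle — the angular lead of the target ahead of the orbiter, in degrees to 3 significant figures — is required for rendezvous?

The Hohmann ellipse has a_t = (r₁ + r₂)/2 = 8020 km.
Transfer time t = π√(a_t³/μ) = 10902.78 s.
Target angular speed ω₂ = √(μ/r₂³) = 1.554877×10^-4 rad/s.
Angle swept by the target during transfer: ω₂·t = 1.6952 rad = 97.13°.
The orbiter traverses 180° on the transfer ellipse, so the target must lead by 180° − 97.13° = 82.9°.

φ = 82.9°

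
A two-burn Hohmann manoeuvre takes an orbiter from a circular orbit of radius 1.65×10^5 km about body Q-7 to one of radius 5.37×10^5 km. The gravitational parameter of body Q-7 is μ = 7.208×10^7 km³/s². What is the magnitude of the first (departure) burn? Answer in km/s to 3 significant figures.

Semi-major axis of the transfer orbit: a_t = (1.650×10^5 + 5.370×10^5)/2 = 3.510×10^5 km.
On the circular orbit at r = 1.650×10^5 km, v_c = √(μ/r) = 20.901 km/s.
Transfer-orbit speed at the same r (vis-viva, a = a_t): v_t = √[μ(2/r − 1/a_t)] = 25.852 km/s.
Δv₁ = |v_t − v_c| = |25.852 − 20.901| = 4.951 km/s.

Δv₁ = 4.95 km/s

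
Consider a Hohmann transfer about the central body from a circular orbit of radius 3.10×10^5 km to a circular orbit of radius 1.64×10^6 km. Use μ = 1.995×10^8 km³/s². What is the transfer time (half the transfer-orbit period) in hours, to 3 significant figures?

The Hohmann ellipse has a_t = (r₁ + r₂)/2 = 9.750×10^5 km.
Transfer time t = π√(a_t³/μ) = π√((9.750×10^5)³ / 1.995×10^8) = 2.141×10^5 s.
Converting: 2.141×10^5 s ÷ 3600 s/hour = 59.5 hours.

t = 59.5 hours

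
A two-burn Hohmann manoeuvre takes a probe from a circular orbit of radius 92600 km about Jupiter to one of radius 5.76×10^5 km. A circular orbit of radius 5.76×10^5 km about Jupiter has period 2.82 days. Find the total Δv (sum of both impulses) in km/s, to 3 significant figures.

From Kepler's third law T² = 4π²r³/μ at r = 5.76×10^5 km, T = 2.82 days = 2.82 × 86400 s = 2.43648×10^5 s: μ = 4π²r³/T² = 1.27087×10^8 km³/s².
The Hohmann ellipse has a_t = (r₁ + r₂)/2 = 3.343×10^5 km.
Circular speed at r₁: v₁ = √(μ/r₁) = √(1.27087×10^8/92600) = 37.05 km/s.
On the transfer ellipse at r₁, vis-viva equation gives v_p = √[μ(2/r₁ − 1/a_t)] = 48.63 km/s.
First burn Δv₁ = |v_p − v₁| = 11.58 km/s.
At r₂, v₂ = √(μ/r₂) = 14.854 km/s.
Transfer-orbit speed at r₂: v_a = √[μ(2/r₂ − 1/a_t)] = 7.8177 km/s.
Second burn Δv₂ = |v₂ − v_a| = 7.036 km/s.
Total Δv = Δv₁ + Δv₂ = 18.62 km/s.

Δv = 18.6 km/s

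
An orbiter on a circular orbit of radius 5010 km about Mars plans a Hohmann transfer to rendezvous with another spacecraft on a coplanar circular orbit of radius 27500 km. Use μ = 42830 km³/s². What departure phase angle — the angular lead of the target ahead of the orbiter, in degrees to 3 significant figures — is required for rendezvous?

The Hohmann ellipse has a_t = (r₁ + r₂)/2 = 16255 km.
The half-period of the transfer ellipse is t = π√(a_t³/μ) = 31460 s.
Target angular speed ω₂ = √(μ/r₂³) = 4.538×10^-5 rad/s.
Angle swept by the target during transfer: ω₂·t = 1.4277 rad = 81.80°.
The orbiter traverses 180° on the transfer ellipse, so the target must lead by 180° − 81.80° = 98.2°.

φ = 98.2°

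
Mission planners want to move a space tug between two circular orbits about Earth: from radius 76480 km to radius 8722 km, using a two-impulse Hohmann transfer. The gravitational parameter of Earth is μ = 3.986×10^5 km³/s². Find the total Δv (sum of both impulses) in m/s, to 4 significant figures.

Δv = 3548 m/s

Semi-major axis of the transfer orbit: a_t = (76480 + 8722)/2 = 42601 km.
Circular speed at r₁: v₁ = √(μ/r₁) = √(3.986×10^5/76480) = 2.283 km/s.
On the transfer ellipse at r₁, vis-viva gives v_a = √[μ(2/r₁ − 1/a_t)] = 1.033 km/s.
First burn Δv₁ = |v_a − v₁| = 1.250 km/s.
At r₂, v₂ = √(μ/r₂) = 6.760 km/s.
Transfer-orbit speed at r₂: v_p = √[μ(2/r₂ − 1/a_t)] = 9.058 km/s.
Second burn Δv₂ = |v₂ − v_p| = 2.298 km/s.
Δv = Δv₁ + Δv₂ = 1.250 + 2.298 = 3.548 km/s.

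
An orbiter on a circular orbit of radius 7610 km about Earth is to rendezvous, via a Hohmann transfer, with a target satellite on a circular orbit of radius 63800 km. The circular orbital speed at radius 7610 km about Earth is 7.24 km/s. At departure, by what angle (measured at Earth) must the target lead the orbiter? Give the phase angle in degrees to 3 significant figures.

From the circular-orbit relation v² = μ/r at r = 7610 km: μ = v²r = (7.24)² × 7610 = 3.98898×10^5 km³/s².
The Hohmann ellipse has a_t = (r₁ + r₂)/2 = 35705 km.
The half-period of the transfer ellipse is t = π√(a_t³/μ) = 33559.3 s.
Target angular speed ω₂ = √(μ/r₂³) = 3.91922×10^-5 rad/s.
Angle swept by the target during transfer: ω₂·t = 1.3153 rad = 75.36°.
Arrival is 180° from departure on the ellipse, so φ = 180° − 75.36° = 105°.

φ = 105°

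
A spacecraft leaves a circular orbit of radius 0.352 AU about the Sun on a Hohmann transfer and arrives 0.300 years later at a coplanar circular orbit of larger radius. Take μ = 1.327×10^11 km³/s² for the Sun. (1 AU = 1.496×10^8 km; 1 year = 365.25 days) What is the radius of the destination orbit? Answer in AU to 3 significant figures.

r₂ = 1.07 AU

In km: r₁ = 0.352 × 1.496×10^8 = 5.26592×10^7 km.
Transfer time t = 0.300 years × 365.25 × 86400 s = 9.46728×10^6 s, and t = π√(a_t³/μ).
So a_t = (μ t²/π²)^(1/3) = (1.327×10^11 × (9.46728×10^6)² / π²)^(1/3) = 1.0642×10^8 km.
Since a_t = (r₁ + r₂)/2, r₂ = 2a_t − r₁ = 2×1.0642×10^8 − 5.26592×10^7 = 1.601808×10^8 km.
In AU: r₂ = 1.601808×10^8 / 1.496×10^8 = 1.07 AU.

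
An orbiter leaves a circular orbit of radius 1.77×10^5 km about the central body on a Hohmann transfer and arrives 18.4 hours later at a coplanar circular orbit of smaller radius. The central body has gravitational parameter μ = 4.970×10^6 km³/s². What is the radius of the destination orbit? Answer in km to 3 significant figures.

Transfer time t = 18.4 hours = 66240 s, and t = π√(a_t³/μ).
So a_t = (μ t²/π²)^(1/3) = (4.970×10^6 × (66240)² / π²)^(1/3) = 1.3025×10^5 km.
Since a_t = (r₁ + r₂)/2, r₂ = 2a_t − r₁ = 2×1.3025×10^5 − 1.770×10^5 = 83500 km.

r₂ = 83500 km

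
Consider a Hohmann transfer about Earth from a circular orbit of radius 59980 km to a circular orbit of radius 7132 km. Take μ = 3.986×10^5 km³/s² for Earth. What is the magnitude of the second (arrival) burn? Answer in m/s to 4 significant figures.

Δv₂ = 2519 m/s

Semi-major axis of the transfer orbit: a_t = (59980 + 7132)/2 = 33556 km.
On the circular orbit at r = 7132 km, v_c = √(μ/r) = 7.476 km/s.
Transfer-orbit speed at the same r (vis-viva, a = a_t): v_t = √[μ(2/r − 1/a_t)] = 9.995 km/s.
Δv₂ = |v_t − v_c| = |9.995 − 7.476| = 2.519 km/s.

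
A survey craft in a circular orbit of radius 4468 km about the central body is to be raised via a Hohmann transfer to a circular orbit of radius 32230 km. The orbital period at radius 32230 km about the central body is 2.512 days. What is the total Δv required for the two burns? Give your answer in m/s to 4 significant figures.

From Kepler's third law T² = 4π²r³/μ at r = 32230 km, T = 2.512 days = 2.512 × 86400 s = 2.170368×10^5 s: μ = 4π²r³/T² = 28059.1 km³/s².
The Hohmann ellipse has a_t = (r₁ + r₂)/2 = 18349 km.
At r₁ the circular-orbit speed is v₁ = √(μ/r₁) = 2.5060 km/s.
On the transfer ellipse at r₁, v² = μ(2/r − 1/a) gives v_p = √[μ(2/r₁ − 1/a_t)] = 3.3213 km/s.
First burn Δv₁ = |v_p − v₁| = 0.8153 km/s.
Circular speed at r₂: v₂ = √(μ/r₂) = 0.93305 km/s.
Transfer-orbit speed at r₂: v_a = √[μ(2/r₂ − 1/a_t)] = 0.46042 km/s.
Second burn Δv₂ = |v₂ − v_a| = 0.4726 km/s.
Δv = Δv₁ + Δv₂ = 0.8153 + 0.4726 = 1.288 km/s.

Δv = 1288 m/s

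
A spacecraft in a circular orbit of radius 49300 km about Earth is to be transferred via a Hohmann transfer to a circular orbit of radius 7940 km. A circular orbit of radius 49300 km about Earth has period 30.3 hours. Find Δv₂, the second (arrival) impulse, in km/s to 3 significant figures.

Δv₂ = 2.21 km/s

From Kepler's third law T² = 4π²r³/μ at r = 49300 km, T = 30.3 hours = 30.3 × 3600 s = 1.0908×10^5 s: μ = 4π²r³/T² = 3.97567×10^5 km³/s².
Semi-major axis of the transfer orbit: a_t = (49300 + 7940)/2 = 28620 km.
Circular speed at r = 7940 km: v_c = √(μ/r) = 7.076 km/s.
Vis-viva on the transfer ellipse at r = 7940 km gives v_t = √[μ(2/r − 1/a_t)] = 9.287 km/s.
Δv₂ = |v_t − v_c| = |9.287 − 7.076| = 2.211 km/s.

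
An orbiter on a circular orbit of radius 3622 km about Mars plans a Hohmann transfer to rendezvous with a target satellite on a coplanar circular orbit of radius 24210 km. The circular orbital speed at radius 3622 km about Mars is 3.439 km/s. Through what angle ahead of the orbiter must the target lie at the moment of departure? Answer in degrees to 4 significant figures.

From the circular-orbit relation v² = μ/r at r = 3622 km: μ = v²r = (3.439)² × 3622 = 42836.4 km³/s².
Transfer-ellipse semi-major axis a_t = (r₁ + r₂)/2 = (3622 + 24210)/2 = 13916 km.
Transfer time t = π√(a_t³/μ) = 24920 s.
The target's mean motion on its circular orbit is ω₂ = √(μ/r₂³) = 5.494×10^-5 rad/s.
Angle swept by the target during transfer: ω₂·t = 1.369 rad = 78.44°.
Arrival is 180° from departure on the ellipse, so φ = 180° − 78.44° = 101.6°.

φ = 101.6°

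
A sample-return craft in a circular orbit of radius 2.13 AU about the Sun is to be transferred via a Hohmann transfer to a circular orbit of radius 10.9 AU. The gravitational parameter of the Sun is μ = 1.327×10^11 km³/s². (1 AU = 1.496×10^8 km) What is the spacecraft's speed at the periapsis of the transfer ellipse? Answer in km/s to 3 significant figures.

In km: r₁ = 2.13 × 1.496×10^8 = 3.18648×10^8 km; r₂ = 10.9 × 1.496×10^8 = 1.63064×10^9 km.
Transfer-ellipse semi-major axis a_t = (r₁ + r₂)/2 = (3.18648×10^8 + 1.63064×10^9)/2 = 9.74644×10^8 km.
At periapsis, r = 3.18648×10^8 km.
From the vis-viva equation, v = √[μ(2/r − 1/a_t)] = 26.40 km/s.

v = 26.4 km/s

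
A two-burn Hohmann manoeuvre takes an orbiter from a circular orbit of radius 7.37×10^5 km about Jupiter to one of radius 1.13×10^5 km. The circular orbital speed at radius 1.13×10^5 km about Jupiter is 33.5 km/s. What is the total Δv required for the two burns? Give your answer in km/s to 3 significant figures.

From the circular-orbit relation v² = μ/r at r = 1.13×10^5 km: μ = v²r = (33.5)² × 1.13×10^5 = 1.26814×10^8 km³/s².
Semi-major axis of the transfer orbit: a_t = (7.370×10^5 + 1.130×10^5)/2 = 4.250×10^5 km.
Circular speed at r₁: v₁ = √(μ/r₁) = √(1.26814×10^8/7.370×10^5) = 13.1175 km/s.
On the transfer ellipse at r₁, vis-viva equation gives v_a = √[μ(2/r₁ − 1/a_t)] = 6.76387 km/s.
First burn Δv₁ = |v_a − v₁| = 6.3536 km/s.
At r₂, v₂ = √(μ/r₂) = 33.500 km/s.
Transfer-orbit speed at r₂: v_p = √[μ(2/r₂ − 1/a_t)] = 44.115 km/s.
Second burn Δv₂ = |v₂ − v_p| = 10.615 km/s.
Δv = Δv₁ + Δv₂ = 6.3536 + 10.615 = 16.97 km/s.

Δv = 17.0 km/s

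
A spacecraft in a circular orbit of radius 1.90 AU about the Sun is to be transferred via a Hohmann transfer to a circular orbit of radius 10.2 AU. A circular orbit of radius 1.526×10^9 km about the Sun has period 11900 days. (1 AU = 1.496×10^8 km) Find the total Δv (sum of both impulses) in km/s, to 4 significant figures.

Δv = 10.55 km/s

From Kepler's third law T² = 4π²r³/μ at r = 1.526×10^9 km, T = 11900 days = 11900 × 86400 s = 1.02816×10^9 s: μ = 4π²r³/T² = 1.32709×10^11 km³/s².
In km: r₁ = 1.90 × 1.496×10^8 = 2.8424×10^8 km; r₂ = 10.2 × 1.496×10^8 = 1.52592×10^9 km.
Transfer-ellipse semi-major axis a_t = (r₁ + r₂)/2 = (2.8424×10^8 + 1.52592×10^9)/2 = 9.0508×10^8 km.
Circular speed at r₁: v₁ = √(μ/r₁) = √(1.32709×10^11/2.8424×10^8) = 21.6077 km/s.
On the transfer ellipse at r₁, vis-viva equation gives v_p = √[μ(2/r₁ − 1/a_t)] = 28.0563 km/s.
First burn Δv₁ = |v_p − v₁| = 6.449 km/s.
At r₂, v₂ = √(μ/r₂) = 9.326 km/s.
Transfer-orbit speed at r₂: v_a = √[μ(2/r₂ − 1/a_t)] = 5.226 km/s.
Second burn Δv₂ = |v₂ − v_a| = 4.100 km/s.
Total Δv = Δv₁ + Δv₂ = 10.55 km/s.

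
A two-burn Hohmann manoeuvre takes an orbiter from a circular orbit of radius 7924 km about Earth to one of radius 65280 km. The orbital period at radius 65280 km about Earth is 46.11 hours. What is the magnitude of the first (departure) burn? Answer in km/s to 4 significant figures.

From Kepler's third law T² = 4π²r³/μ at r = 65280 km, T = 46.11 hours = 46.11 × 3600 s = 1.65996×10^5 s: μ = 4π²r³/T² = 3.98570×10^5 km³/s².
Transfer-ellipse semi-major axis a_t = (r₁ + r₂)/2 = (7924 + 65280)/2 = 36602 km.
On the circular orbit at r = 7924 km, v_c = √(μ/r) = 7.092 km/s.
Transfer-orbit speed at the same r (vis-viva, a = a_t): v_t = √[μ(2/r − 1/a_t)] = 9.471 km/s.
Δv₁ = |v_t − v_c| = |9.471 − 7.092| = 2.379 km/s.

Δv₁ = 2.379 km/s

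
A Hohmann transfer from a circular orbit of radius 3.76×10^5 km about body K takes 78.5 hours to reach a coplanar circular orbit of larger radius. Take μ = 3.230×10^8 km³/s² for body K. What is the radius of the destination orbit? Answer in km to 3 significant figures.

r₂ = 2.38×10^6 km

Transfer time t = 78.5 hours = 2.826×10^5 s, and t = π√(a_t³/μ).
So a_t = (μ t²/π²)^(1/3) = (3.230×10^8 × (2.826×10^5)² / π²)^(1/3) = 1.3775×10^6 km.
Since a_t = (r₁ + r₂)/2, r₂ = 2a_t − r₁ = 2×1.3775×10^6 − 3.760×10^5 = 2.379×10^6 km.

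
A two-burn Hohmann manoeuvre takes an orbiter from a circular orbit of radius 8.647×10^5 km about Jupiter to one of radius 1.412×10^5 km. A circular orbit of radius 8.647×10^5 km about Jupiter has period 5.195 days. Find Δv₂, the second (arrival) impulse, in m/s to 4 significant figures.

From Kepler's third law T² = 4π²r³/μ at r = 8.647×10^5 km, T = 5.195 days = 5.195 × 86400 s = 4.48848×10^5 s: μ = 4π²r³/T² = 1.26694×10^8 km³/s².
Transfer-ellipse semi-major axis a_t = (r₁ + r₂)/2 = (8.647×10^5 + 1.412×10^5)/2 = 5.0295×10^5 km.
Circular speed at r = 1.412×10^5 km: v_c = √(μ/r) = 29.954 km/s.
Transfer-orbit speed at the same r (vis-viva, a = a_t): v_t = √[μ(2/r − 1/a_t)] = 39.276 km/s.
Δv₂ = |v_t − v_c| = |39.276 − 29.954| = 9.322 km/s.

Δv₂ = 9322 m/s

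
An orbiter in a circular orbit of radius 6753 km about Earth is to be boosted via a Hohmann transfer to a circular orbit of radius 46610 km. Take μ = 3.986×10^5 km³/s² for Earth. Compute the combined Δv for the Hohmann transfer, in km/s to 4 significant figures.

The Hohmann ellipse has a_t = (r₁ + r₂)/2 = 26681.5 km.
Circular speed at r₁: v₁ = √(μ/r₁) = √(3.986×10^5/6753) = 7.68281 km/s.
Transfer-orbit speed at r₁ (vis-viva equation): v_p = √[μ(2/r₁ − 1/a_t)] = 10.1544 km/s.
First burn Δv₁ = |v_p − v₁| = 2.472 km/s.
At r₂, v₂ = √(μ/r₂) = 2.924 km/s.
Transfer-orbit speed at r₂: v_a = √[μ(2/r₂ − 1/a_t)] = 1.471 km/s.
Second burn Δv₂ = |v₂ − v_a| = 1.453 km/s.
Δv = Δv₁ + Δv₂ = 2.472 + 1.453 = 3.925 km/s.

Δv = 3.925 km/s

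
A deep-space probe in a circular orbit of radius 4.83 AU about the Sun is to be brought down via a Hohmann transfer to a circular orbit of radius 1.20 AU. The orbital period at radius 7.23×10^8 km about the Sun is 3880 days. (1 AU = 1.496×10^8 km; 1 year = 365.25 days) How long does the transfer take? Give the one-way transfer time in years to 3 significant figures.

t = 2.62 years

From Kepler's third law T² = 4π²r³/μ at r = 7.23×10^8 km, T = 3880 days = 3880 × 86400 s = 3.35232×10^8 s: μ = 4π²r³/T² = 1.32765×10^11 km³/s².
In km: r₁ = 4.83 × 1.496×10^8 = 7.22568×10^8 km; r₂ = 1.20 × 1.496×10^8 = 1.7952×10^8 km.
Semi-major axis of the transfer orbit: a_t = (7.22568×10^8 + 1.7952×10^8)/2 = 4.51044×10^8 km.
Transfer time t = π√(a_t³/μ) = π√((4.51044×10^8)³ / 1.32765×10^11) = 8.259×10^7 s.
Converting: 8.259×10^7 s ÷ 3.15576×10^7 s/year (365.25 × 86400) = 2.62 years.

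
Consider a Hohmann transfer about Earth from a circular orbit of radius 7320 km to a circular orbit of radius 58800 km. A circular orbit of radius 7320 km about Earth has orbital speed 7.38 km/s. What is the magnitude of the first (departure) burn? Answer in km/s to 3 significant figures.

From the circular-orbit relation v² = μ/r at r = 7320 km: μ = v²r = (7.38)² × 7320 = 3.98679×10^5 km³/s².
Semi-major axis of the transfer orbit: a_t = (7320 + 58800)/2 = 33060 km.
On the circular orbit at r = 7320 km, v_c = √(μ/r) = 7.380 km/s.
Transfer-orbit speed at the same r (vis-viva, a = a_t): v_t = √[μ(2/r − 1/a_t)] = 9.842 km/s.
Δv₁ = |v_t − v_c| = |9.842 − 7.380| = 2.462 km/s.

Δv₁ = 2.46 km/s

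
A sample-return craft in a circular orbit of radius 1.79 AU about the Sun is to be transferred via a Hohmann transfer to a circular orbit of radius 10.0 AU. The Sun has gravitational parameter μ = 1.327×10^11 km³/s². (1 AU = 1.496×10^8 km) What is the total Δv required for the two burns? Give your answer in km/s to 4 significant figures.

Δv = 10.96 km/s

In km: r₁ = 1.79 × 1.496×10^8 = 2.67784×10^8 km; r₂ = 10.0 × 1.496×10^8 = 1.496×10^9 km.
Semi-major axis of the transfer orbit: a_t = (2.67784×10^8 + 1.496×10^9)/2 = 8.81892×10^8 km.
Circular speed at r₁: v₁ = √(μ/r₁) = √(1.327×10^11/2.67784×10^8) = 22.261 km/s.
On the transfer ellipse at r₁, vis-viva equation gives v_p = √[μ(2/r₁ − 1/a_t)] = 28.994 km/s.
First burn Δv₁ = |v_p − v₁| = 6.733 km/s.
Circular speed at r₂: v₂ = √(μ/r₂) = 9.418 km/s.
Transfer-orbit speed at r₂: v_a = √[μ(2/r₂ − 1/a_t)] = 5.190 km/s.
Second burn Δv₂ = |v₂ − v_a| = 4.228 km/s.
Total Δv = Δv₁ + Δv₂ = 10.96 km/s.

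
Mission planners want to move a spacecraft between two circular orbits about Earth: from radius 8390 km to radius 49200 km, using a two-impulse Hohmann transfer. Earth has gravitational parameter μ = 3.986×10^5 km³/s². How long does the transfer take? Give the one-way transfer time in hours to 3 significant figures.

Semi-major axis of the transfer orbit: a_t = (8390 + 49200)/2 = 28795 km.
By Kepler's third law the transfer-orbit period is T = 2π√(a_t³/μ), so t = T/2 = 24310 s.
Converting: 24310 s ÷ 3600 s/hour = 6.75 hours.

t = 6.75 hours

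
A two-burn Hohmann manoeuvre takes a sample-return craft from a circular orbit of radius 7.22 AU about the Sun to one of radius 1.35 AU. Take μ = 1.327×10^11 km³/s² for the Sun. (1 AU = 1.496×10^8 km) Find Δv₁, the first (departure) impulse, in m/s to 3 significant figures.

Δv₁ = 4860 m/s

In km: r₁ = 7.22 × 1.496×10^8 = 1.080112×10^9 km; r₂ = 1.35 × 1.496×10^8 = 2.0196×10^8 km.
Semi-major axis of the transfer orbit: a_t = (1.080112×10^9 + 2.0196×10^8)/2 = 6.41036×10^8 km.
Circular speed at r = 1.080112×10^9 km: v_c = √(μ/r) = 11.0841 km/s.
Transfer-orbit speed at the same r (vis-viva, a = a_t): v_t = √[μ(2/r − 1/a_t)] = 6.22146 km/s.
Δv₁ = |v_t − v_c| = |6.22146 − 11.0841| = 4.863 km/s.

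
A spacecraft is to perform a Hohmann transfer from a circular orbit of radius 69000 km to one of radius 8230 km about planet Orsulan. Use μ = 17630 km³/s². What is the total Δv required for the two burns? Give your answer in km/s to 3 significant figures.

Δv = 0.765 km/s

Semi-major axis of the transfer orbit: a_t = (69000 + 8230)/2 = 38615 km.
At r₁ the circular-orbit speed is v₁ = √(μ/r₁) = 0.5055 km/s.
Transfer-orbit speed at r₁ (vis-viva): v_a = √[μ(2/r₁ − 1/a_t)] = 0.2334 km/s.
First burn Δv₁ = |v_a − v₁| = 0.2721 km/s.
At r₂, v₂ = √(μ/r₂) = 1.4636 km/s.
Transfer-orbit speed at r₂: v_p = √[μ(2/r₂ − 1/a_t)] = 1.9565 km/s.
Second burn Δv₂ = |v₂ − v_p| = 0.4929 km/s.
Total Δv = Δv₁ + Δv₂ = 0.7650 km/s.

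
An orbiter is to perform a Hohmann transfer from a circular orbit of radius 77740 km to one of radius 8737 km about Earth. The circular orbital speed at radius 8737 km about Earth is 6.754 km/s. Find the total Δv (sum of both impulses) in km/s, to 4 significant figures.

From the circular-orbit relation v² = μ/r at r = 8737 km: μ = v²r = (6.754)² × 8737 = 3.98552×10^5 km³/s².
Transfer-ellipse semi-major axis a_t = (r₁ + r₂)/2 = (77740 + 8737)/2 = 43238.5 km.
Circular speed at r₁: v₁ = √(μ/r₁) = √(3.98552×10^5/77740) = 2.2642 km/s.
Transfer-orbit speed at r₁ (v² = μ(2/r − 1/a)): v_a = √[μ(2/r₁ − 1/a_t)] = 1.0178 km/s.
First burn Δv₁ = |v_a − v₁| = 1.2464 km/s.
At r₂, v₂ = √(μ/r₂) = 6.7540 km/s.
Transfer-orbit speed at r₂: v_p = √[μ(2/r₂ − 1/a_t)] = 9.0562 km/s.
Second burn Δv₂ = |v₂ − v_p| = 2.3022 km/s.
Total Δv = Δv₁ + Δv₂ = 3.549 km/s.

Δv = 3.549 km/s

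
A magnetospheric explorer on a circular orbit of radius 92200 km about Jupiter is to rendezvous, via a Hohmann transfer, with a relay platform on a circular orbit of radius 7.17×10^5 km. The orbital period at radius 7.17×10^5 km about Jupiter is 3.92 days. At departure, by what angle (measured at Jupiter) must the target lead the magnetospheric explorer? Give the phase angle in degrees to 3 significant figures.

From Kepler's third law T² = 4π²r³/μ at r = 7.17×10^5 km, T = 3.92 days = 3.92 × 86400 s = 3.38688×10^5 s: μ = 4π²r³/T² = 1.26858×10^8 km³/s².
Transfer-ellipse semi-major axis a_t = (r₁ + r₂)/2 = (92200 + 7.170×10^5)/2 = 4.046×10^5 km.
The half-period of the transfer ellipse is t = π√(a_t³/μ) = 71784 s.
Target angular speed ω₂ = √(μ/r₂³) = 1.8552×10^-5 rad/s.
Angle swept by the target during transfer: ω₂·t = 1.3317 rad = 76.30°.
The magnetospheric explorer traverses 180° on the transfer ellipse, so the target must lead by 180° − 76.30° = 104°.

φ = 104°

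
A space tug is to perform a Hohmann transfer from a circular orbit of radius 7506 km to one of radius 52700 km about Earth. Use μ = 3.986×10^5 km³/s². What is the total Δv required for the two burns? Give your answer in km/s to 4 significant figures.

Δv = 3.732 km/s

The Hohmann ellipse has a_t = (r₁ + r₂)/2 = 30103 km.
At r₁ the circular-orbit speed is v₁ = √(μ/r₁) = 7.287 km/s.
Transfer-orbit speed at r₁ (v² = μ(2/r − 1/a)): v_p = √[μ(2/r₁ − 1/a_t)] = 9.642 km/s.
First burn Δv₁ = |v_p − v₁| = 2.355 km/s.
Circular speed at r₂: v₂ = √(μ/r₂) = 2.750 km/s.
Transfer-orbit speed at r₂: v_a = √[μ(2/r₂ − 1/a_t)] = 1.373 km/s.
Second burn Δv₂ = |v₂ − v_a| = 1.377 km/s.
Δv = Δv₁ + Δv₂ = 2.355 + 1.377 = 3.732 km/s.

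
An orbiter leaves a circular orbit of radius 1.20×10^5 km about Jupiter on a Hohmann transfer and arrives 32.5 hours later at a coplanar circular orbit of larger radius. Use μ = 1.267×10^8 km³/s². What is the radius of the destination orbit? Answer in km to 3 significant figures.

r₂ = 1.00×10^6 km

Transfer time t = 32.5 hours = 1.170×10^5 s, and t = π√(a_t³/μ).
So a_t = (μ t²/π²)^(1/3) = (1.267×10^8 × (1.170×10^5)² / π²)^(1/3) = 5.6012×10^5 km.
Since a_t = (r₁ + r₂)/2, r₂ = 2a_t − r₁ = 2×5.6012×10^5 − 1.200×10^5 = 1.00024×10^6 km.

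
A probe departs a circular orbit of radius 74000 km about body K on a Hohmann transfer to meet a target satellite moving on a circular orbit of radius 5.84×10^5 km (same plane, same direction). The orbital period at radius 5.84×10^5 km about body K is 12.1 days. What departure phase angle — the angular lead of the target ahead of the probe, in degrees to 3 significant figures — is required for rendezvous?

From Kepler's third law T² = 4π²r³/μ at r = 5.84×10^5 km, T = 12.1 days = 12.1 × 86400 s = 1.04544×10^6 s: μ = 4π²r³/T² = 7.19449×10^6 km³/s².
Semi-major axis of the transfer orbit: a_t = (74000 + 5.840×10^5)/2 = 3.290×10^5 km.
Transfer time t = π√(a_t³/μ) = 2.2103×10^5 s.
Target angular speed ω₂ = √(μ/r₂³) = 6.0101×10^-6 rad/s.
Angle swept by the target during transfer: ω₂·t = 1.3284 rad = 76.11°.
Arrival is 180° from departure on the ellipse, so φ = 180° − 76.11° = 104°.

φ = 104°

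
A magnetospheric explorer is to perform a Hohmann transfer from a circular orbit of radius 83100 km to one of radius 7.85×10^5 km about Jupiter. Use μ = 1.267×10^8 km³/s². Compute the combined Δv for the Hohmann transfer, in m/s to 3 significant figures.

Δv = 20600 m/s

Semi-major axis of the transfer orbit: a_t = (83100 + 7.850×10^5)/2 = 4.3405×10^5 km.
Circular speed at r₁: v₁ = √(μ/r₁) = √(1.267×10^8/83100) = 39.05 km/s.
Transfer-orbit speed at r₁ (v² = μ(2/r − 1/a)): v_p = √[μ(2/r₁ − 1/a_t)] = 52.51 km/s.
First burn Δv₁ = |v_p − v₁| = 13.46 km/s.
Circular speed at r₂: v₂ = √(μ/r₂) = 12.7044 km/s.
Transfer-orbit speed at r₂: v_a = √[μ(2/r₂ − 1/a_t)] = 5.55884 km/s.
Second burn Δv₂ = |v₂ − v_a| = 7.146 km/s.
Total Δv = Δv₁ + Δv₂ = 20.61 km/s.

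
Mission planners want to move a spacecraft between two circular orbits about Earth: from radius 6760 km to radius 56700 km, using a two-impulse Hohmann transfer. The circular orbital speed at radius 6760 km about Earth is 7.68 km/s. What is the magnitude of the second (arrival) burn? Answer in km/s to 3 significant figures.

Δv₂ = 1.43 km/s

From the circular-orbit relation v² = μ/r at r = 6760 km: μ = v²r = (7.68)² × 6760 = 3.98721×10^5 km³/s².
Transfer-ellipse semi-major axis a_t = (r₁ + r₂)/2 = (6760 + 56700)/2 = 31730 km.
On the circular orbit at r = 56700 km, v_c = √(μ/r) = 2.652 km/s.
Vis-viva on the transfer ellipse at r = 56700 km gives v_t = √[μ(2/r − 1/a_t)] = 1.224 km/s.
Δv₂ = |v_t − v_c| = |1.224 − 2.652| = 1.428 km/s.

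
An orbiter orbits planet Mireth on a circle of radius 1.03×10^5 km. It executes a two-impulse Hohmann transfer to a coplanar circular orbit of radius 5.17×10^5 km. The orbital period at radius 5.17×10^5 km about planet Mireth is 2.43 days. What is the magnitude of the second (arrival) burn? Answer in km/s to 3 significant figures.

From Kepler's third law T² = 4π²r³/μ at r = 5.17×10^5 km, T = 2.43 days = 2.43 × 86400 s = 2.09952×10^5 s: μ = 4π²r³/T² = 1.23763×10^8 km³/s².
Transfer-ellipse semi-major axis a_t = (r₁ + r₂)/2 = (1.030×10^5 + 5.170×10^5)/2 = 3.100×10^5 km.
On the circular orbit at r = 5.170×10^5 km, v_c = √(μ/r) = 15.472 km/s.
Vis-viva on the transfer ellipse at r = 5.170×10^5 km gives v_t = √[μ(2/r − 1/a_t)] = 8.9184 km/s.
Δv₂ = |v_t − v_c| = |8.9184 − 15.472| = 6.554 km/s.

Δv₂ = 6.55 km/s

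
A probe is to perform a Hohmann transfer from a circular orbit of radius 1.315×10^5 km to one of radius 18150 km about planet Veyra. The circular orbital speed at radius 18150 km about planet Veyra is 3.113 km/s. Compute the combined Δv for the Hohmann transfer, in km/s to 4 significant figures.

From the circular-orbit relation v² = μ/r at r = 18150 km: μ = v²r = (3.113)² × 18150 = 1.75887×10^5 km³/s².
Semi-major axis of the transfer orbit: a_t = (1.315×10^5 + 18150)/2 = 74825 km.
At r₁ the circular-orbit speed is v₁ = √(μ/r₁) = 1.1565 km/s.
Transfer-orbit speed at r₁ (v² = μ(2/r − 1/a)): v_a = √[μ(2/r₁ − 1/a_t)] = 0.56960 km/s.
First burn Δv₁ = |v_a − v₁| = 0.5869 km/s.
Circular speed at r₂: v₂ = √(μ/r₂) = 3.113 km/s.
Transfer-orbit speed at r₂: v_p = √[μ(2/r₂ − 1/a_t)] = 4.127 km/s.
Second burn Δv₂ = |v₂ − v_p| = 1.014 km/s.
Total Δv = Δv₁ + Δv₂ = 1.601 km/s.

Δv = 1.601 km/s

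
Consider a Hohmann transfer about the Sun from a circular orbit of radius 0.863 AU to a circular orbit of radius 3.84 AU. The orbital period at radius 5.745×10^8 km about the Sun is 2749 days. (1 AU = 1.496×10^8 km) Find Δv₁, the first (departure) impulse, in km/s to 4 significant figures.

From Kepler's third law T² = 4π²r³/μ at r = 5.745×10^8 km, T = 2749 days = 2749 × 86400 s = 2.375136×10^8 s: μ = 4π²r³/T² = 1.32694×10^11 km³/s².
In km: r₁ = 0.863 × 1.496×10^8 = 1.291048×10^8 km; r₂ = 3.84 × 1.496×10^8 = 5.74464×10^8 km.
Transfer-ellipse semi-major axis a_t = (r₁ + r₂)/2 = (1.291048×10^8 + 5.74464×10^8)/2 = 3.517844×10^8 km.
Circular speed at r = 1.291048×10^8 km: v_c = √(μ/r) = 32.059 km/s.
Vis-viva on the transfer ellipse at r = 1.291048×10^8 km gives v_t = √[μ(2/r − 1/a_t)] = 40.968 km/s.
Δv₁ = |v_t − v_c| = |40.968 − 32.059| = 8.909 km/s.

Δv₁ = 8.909 km/s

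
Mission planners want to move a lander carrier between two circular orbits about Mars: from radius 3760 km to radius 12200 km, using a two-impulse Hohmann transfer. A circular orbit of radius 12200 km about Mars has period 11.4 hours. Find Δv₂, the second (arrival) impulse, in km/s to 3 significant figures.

From Kepler's third law T² = 4π²r³/μ at r = 12200 km, T = 11.4 hours = 11.4 × 3600 s = 41040 s: μ = 4π²r³/T² = 42562.2 km³/s².
The Hohmann ellipse has a_t = (r₁ + r₂)/2 = 7980 km.
On the circular orbit at r = 12200 km, v_c = √(μ/r) = 1.8678 km/s.
Vis-viva on the transfer ellipse at r = 12200 km gives v_t = √[μ(2/r − 1/a_t)] = 1.2821 km/s.
Δv₂ = |v_t − v_c| = |1.2821 − 1.8678| = 0.5857 km/s.

Δv₂ = 0.586 km/s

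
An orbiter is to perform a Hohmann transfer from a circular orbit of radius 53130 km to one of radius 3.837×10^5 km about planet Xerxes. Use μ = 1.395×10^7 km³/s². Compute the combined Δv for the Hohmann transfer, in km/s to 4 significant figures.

The Hohmann ellipse has a_t = (r₁ + r₂)/2 = 2.18415×10^5 km.
Circular speed at r₁: v₁ = √(μ/r₁) = √(1.395×10^7/53130) = 16.204 km/s.
On the transfer ellipse at r₁, vis-viva equation gives v_p = √[μ(2/r₁ − 1/a_t)] = 21.477 km/s.
First burn Δv₁ = |v_p − v₁| = 5.273 km/s.
Circular speed at r₂: v₂ = √(μ/r₂) = 6.030 km/s.
Transfer-orbit speed at r₂: v_a = √[μ(2/r₂ − 1/a_t)] = 2.974 km/s.
Second burn Δv₂ = |v₂ − v_a| = 3.056 km/s.
Δv = Δv₁ + Δv₂ = 5.273 + 3.056 = 8.329 km/s.

Δv = 8.329 km/s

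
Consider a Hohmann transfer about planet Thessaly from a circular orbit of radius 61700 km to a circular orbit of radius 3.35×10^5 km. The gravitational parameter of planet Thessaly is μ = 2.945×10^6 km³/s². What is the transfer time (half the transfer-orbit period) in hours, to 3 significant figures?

The Hohmann ellipse has a_t = (r₁ + r₂)/2 = 1.9835×10^5 km.
Half the transfer-orbit period gives t = π√(a_t³/μ) = 1.617×10^5 s.
Converting: 1.617×10^5 s ÷ 3600 s/hour = 44.9 hours.

t = 44.9 hours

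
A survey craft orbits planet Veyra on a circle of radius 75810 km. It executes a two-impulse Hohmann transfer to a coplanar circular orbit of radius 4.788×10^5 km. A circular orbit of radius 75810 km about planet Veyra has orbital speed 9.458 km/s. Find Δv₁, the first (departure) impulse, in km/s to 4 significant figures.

Δv₁ = 2.970 km/s

From the circular-orbit relation v² = μ/r at r = 75810 km: μ = v²r = (9.458)² × 75810 = 6.78149×10^6 km³/s².
The Hohmann ellipse has a_t = (r₁ + r₂)/2 = 2.77305×10^5 km.
On the circular orbit at r = 75810 km, v_c = √(μ/r) = 9.4580 km/s.
Vis-viva on the transfer ellipse at r = 75810 km gives v_t = √[μ(2/r − 1/a_t)] = 12.428 km/s.
Δv₁ = |v_t − v_c| = |12.428 − 9.4580| = 2.970 km/s.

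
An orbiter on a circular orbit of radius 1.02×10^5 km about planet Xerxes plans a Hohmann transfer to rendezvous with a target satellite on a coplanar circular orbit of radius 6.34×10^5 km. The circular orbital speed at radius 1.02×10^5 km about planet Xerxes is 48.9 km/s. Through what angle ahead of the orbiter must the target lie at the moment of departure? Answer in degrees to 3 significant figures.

φ = 100°

From the circular-orbit relation v² = μ/r at r = 1.02×10^5 km: μ = v²r = (48.9)² × 1.02×10^5 = 2.43903×10^8 km³/s².
Transfer-ellipse semi-major axis a_t = (r₁ + r₂)/2 = (1.020×10^5 + 6.340×10^5)/2 = 3.680×10^5 km.
Transfer time t = π√(a_t³/μ) = 44907 s.
The target's mean motion on its circular orbit is ω₂ = √(μ/r₂³) = 3.0937×10^-5 rad/s.
Angle swept by the target during transfer: ω₂·t = 1.3893 rad = 79.60°.
Arrival is 180° from departure on the ellipse, so φ = 180° − 79.60° = 100°.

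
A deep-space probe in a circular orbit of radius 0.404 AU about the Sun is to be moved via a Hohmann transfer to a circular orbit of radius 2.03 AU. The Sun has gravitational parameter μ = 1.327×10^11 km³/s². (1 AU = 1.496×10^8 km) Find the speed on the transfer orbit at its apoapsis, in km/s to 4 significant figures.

In km: r₁ = 0.404 × 1.496×10^8 = 6.04384×10^7 km; r₂ = 2.03 × 1.496×10^8 = 3.03688×10^8 km.
The Hohmann ellipse has a_t = (r₁ + r₂)/2 = 1.820632×10^8 km.
At apoapsis, r = 3.03688×10^8 km.
From the vis-viva equation, v = √[μ(2/r − 1/a_t)] = 12.04 km/s.

v = 12.04 km/s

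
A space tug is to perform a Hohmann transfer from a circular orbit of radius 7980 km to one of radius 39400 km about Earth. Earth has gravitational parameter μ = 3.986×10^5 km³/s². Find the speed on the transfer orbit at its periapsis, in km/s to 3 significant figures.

Transfer-ellipse semi-major axis a_t = (r₁ + r₂)/2 = (7980 + 39400)/2 = 23690 km.
The periapsis of the transfer ellipse is at r = 7980 km.
Applying v² = μ(2/r − 1/a_t): v = 9.114 km/s.

v = 9.11 km/s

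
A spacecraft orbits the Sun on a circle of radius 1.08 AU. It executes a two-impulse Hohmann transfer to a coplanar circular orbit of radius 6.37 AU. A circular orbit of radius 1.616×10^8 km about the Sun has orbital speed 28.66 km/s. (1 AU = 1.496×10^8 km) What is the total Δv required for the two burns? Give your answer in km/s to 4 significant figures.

Δv = 14.27 km/s

From the circular-orbit relation v² = μ/r at r = 1.616×10^8 km: μ = v²r = (28.66)² × 1.616×10^8 = 1.32738×10^11 km³/s².
In km: r₁ = 1.08 × 1.496×10^8 = 1.61568×10^8 km; r₂ = 6.37 × 1.496×10^8 = 9.52952×10^8 km.
The Hohmann ellipse has a_t = (r₁ + r₂)/2 = 5.5726×10^8 km.
Circular speed at r₁: v₁ = √(μ/r₁) = √(1.32738×10^11/1.61568×10^8) = 28.663 km/s.
Transfer-orbit speed at r₁ (vis-viva): v_p = √[μ(2/r₁ − 1/a_t)] = 37.482 km/s.
First burn Δv₁ = |v_p − v₁| = 8.819 km/s.
At r₂, v₂ = √(μ/r₂) = 11.802 km/s.
Transfer-orbit speed at r₂: v_a = √[μ(2/r₂ − 1/a_t)] = 6.3549 km/s.
Second burn Δv₂ = |v₂ − v_a| = 5.447 km/s.
Total Δv = Δv₁ + Δv₂ = 14.27 km/s.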